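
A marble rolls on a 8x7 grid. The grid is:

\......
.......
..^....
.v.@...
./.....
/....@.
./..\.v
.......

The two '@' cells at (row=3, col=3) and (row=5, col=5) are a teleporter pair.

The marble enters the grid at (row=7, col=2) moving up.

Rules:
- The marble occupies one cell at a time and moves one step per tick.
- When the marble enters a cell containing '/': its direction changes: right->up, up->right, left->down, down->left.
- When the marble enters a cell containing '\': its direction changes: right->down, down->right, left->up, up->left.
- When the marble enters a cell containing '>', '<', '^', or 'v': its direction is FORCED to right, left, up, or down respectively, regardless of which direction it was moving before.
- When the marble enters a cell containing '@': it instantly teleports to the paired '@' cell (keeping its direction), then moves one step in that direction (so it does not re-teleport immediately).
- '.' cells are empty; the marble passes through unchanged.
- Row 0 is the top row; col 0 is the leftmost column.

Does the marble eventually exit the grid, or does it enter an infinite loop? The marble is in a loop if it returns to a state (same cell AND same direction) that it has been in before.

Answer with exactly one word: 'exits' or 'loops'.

Step 1: enter (7,2), '.' pass, move up to (6,2)
Step 2: enter (6,2), '.' pass, move up to (5,2)
Step 3: enter (5,2), '.' pass, move up to (4,2)
Step 4: enter (4,2), '.' pass, move up to (3,2)
Step 5: enter (3,2), '.' pass, move up to (2,2)
Step 6: enter (2,2), '^' forces up->up, move up to (1,2)
Step 7: enter (1,2), '.' pass, move up to (0,2)
Step 8: enter (0,2), '.' pass, move up to (-1,2)
Step 9: at (-1,2) — EXIT via top edge, pos 2

Answer: exits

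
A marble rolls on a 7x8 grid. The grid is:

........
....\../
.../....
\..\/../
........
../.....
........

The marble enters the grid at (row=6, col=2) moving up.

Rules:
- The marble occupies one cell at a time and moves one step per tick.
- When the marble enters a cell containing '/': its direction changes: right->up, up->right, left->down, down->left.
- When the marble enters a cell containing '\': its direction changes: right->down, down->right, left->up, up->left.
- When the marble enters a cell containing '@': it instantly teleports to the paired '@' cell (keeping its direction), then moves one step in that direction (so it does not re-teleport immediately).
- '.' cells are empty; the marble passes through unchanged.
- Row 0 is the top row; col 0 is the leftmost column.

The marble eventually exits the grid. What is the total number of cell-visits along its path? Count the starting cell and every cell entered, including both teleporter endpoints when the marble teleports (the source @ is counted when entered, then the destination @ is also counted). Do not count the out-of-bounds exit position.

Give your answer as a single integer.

Step 1: enter (6,2), '.' pass, move up to (5,2)
Step 2: enter (5,2), '/' deflects up->right, move right to (5,3)
Step 3: enter (5,3), '.' pass, move right to (5,4)
Step 4: enter (5,4), '.' pass, move right to (5,5)
Step 5: enter (5,5), '.' pass, move right to (5,6)
Step 6: enter (5,6), '.' pass, move right to (5,7)
Step 7: enter (5,7), '.' pass, move right to (5,8)
Step 8: at (5,8) — EXIT via right edge, pos 5
Path length (cell visits): 7

Answer: 7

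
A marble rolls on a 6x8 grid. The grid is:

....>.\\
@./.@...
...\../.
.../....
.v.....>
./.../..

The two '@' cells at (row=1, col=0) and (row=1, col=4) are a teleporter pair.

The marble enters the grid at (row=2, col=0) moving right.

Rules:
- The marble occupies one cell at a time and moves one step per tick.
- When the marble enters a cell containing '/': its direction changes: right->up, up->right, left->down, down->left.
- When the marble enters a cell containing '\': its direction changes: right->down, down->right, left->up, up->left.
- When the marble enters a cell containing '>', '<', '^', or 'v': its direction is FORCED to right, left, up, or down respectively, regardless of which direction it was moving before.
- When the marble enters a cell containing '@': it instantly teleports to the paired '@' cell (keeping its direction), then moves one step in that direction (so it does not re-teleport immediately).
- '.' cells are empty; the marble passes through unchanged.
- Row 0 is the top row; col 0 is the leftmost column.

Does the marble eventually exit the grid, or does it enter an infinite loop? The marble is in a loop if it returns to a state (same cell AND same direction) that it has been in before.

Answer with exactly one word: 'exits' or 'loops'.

Step 1: enter (2,0), '.' pass, move right to (2,1)
Step 2: enter (2,1), '.' pass, move right to (2,2)
Step 3: enter (2,2), '.' pass, move right to (2,3)
Step 4: enter (2,3), '\' deflects right->down, move down to (3,3)
Step 5: enter (3,3), '/' deflects down->left, move left to (3,2)
Step 6: enter (3,2), '.' pass, move left to (3,1)
Step 7: enter (3,1), '.' pass, move left to (3,0)
Step 8: enter (3,0), '.' pass, move left to (3,-1)
Step 9: at (3,-1) — EXIT via left edge, pos 3

Answer: exits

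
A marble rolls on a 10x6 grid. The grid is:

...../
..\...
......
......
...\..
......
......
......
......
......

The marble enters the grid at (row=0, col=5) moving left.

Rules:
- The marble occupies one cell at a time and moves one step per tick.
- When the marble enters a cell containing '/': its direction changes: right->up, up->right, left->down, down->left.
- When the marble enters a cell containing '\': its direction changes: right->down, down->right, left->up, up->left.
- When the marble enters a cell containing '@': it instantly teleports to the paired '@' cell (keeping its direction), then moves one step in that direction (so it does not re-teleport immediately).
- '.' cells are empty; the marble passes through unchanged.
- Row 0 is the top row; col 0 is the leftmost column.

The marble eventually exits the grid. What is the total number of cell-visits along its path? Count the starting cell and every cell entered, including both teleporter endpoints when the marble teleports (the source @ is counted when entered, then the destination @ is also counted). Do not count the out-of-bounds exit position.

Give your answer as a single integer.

Step 1: enter (0,5), '/' deflects left->down, move down to (1,5)
Step 2: enter (1,5), '.' pass, move down to (2,5)
Step 3: enter (2,5), '.' pass, move down to (3,5)
Step 4: enter (3,5), '.' pass, move down to (4,5)
Step 5: enter (4,5), '.' pass, move down to (5,5)
Step 6: enter (5,5), '.' pass, move down to (6,5)
Step 7: enter (6,5), '.' pass, move down to (7,5)
Step 8: enter (7,5), '.' pass, move down to (8,5)
Step 9: enter (8,5), '.' pass, move down to (9,5)
Step 10: enter (9,5), '.' pass, move down to (10,5)
Step 11: at (10,5) — EXIT via bottom edge, pos 5
Path length (cell visits): 10

Answer: 10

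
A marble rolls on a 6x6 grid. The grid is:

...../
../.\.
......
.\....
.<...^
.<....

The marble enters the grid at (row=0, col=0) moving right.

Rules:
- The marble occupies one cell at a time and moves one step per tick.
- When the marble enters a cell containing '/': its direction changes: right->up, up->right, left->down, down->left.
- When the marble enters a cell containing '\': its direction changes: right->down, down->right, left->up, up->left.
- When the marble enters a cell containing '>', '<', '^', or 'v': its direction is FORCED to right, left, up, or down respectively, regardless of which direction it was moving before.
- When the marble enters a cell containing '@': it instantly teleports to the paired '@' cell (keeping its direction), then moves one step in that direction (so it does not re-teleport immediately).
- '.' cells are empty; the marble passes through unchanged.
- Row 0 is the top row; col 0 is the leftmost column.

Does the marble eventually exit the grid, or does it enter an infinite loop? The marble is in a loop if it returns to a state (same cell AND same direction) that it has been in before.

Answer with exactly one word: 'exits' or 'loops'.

Answer: exits

Derivation:
Step 1: enter (0,0), '.' pass, move right to (0,1)
Step 2: enter (0,1), '.' pass, move right to (0,2)
Step 3: enter (0,2), '.' pass, move right to (0,3)
Step 4: enter (0,3), '.' pass, move right to (0,4)
Step 5: enter (0,4), '.' pass, move right to (0,5)
Step 6: enter (0,5), '/' deflects right->up, move up to (-1,5)
Step 7: at (-1,5) — EXIT via top edge, pos 5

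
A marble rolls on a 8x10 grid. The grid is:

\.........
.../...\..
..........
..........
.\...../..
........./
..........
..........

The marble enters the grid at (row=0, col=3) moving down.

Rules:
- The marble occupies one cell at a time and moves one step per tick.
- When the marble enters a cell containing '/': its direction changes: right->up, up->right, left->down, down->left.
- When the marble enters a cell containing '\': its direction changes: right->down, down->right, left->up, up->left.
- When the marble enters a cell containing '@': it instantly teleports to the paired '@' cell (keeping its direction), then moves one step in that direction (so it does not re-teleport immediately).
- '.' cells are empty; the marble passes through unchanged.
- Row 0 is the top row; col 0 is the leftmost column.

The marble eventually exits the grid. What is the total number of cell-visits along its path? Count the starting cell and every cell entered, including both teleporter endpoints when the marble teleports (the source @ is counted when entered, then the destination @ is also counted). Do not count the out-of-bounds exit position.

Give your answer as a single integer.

Step 1: enter (0,3), '.' pass, move down to (1,3)
Step 2: enter (1,3), '/' deflects down->left, move left to (1,2)
Step 3: enter (1,2), '.' pass, move left to (1,1)
Step 4: enter (1,1), '.' pass, move left to (1,0)
Step 5: enter (1,0), '.' pass, move left to (1,-1)
Step 6: at (1,-1) — EXIT via left edge, pos 1
Path length (cell visits): 5

Answer: 5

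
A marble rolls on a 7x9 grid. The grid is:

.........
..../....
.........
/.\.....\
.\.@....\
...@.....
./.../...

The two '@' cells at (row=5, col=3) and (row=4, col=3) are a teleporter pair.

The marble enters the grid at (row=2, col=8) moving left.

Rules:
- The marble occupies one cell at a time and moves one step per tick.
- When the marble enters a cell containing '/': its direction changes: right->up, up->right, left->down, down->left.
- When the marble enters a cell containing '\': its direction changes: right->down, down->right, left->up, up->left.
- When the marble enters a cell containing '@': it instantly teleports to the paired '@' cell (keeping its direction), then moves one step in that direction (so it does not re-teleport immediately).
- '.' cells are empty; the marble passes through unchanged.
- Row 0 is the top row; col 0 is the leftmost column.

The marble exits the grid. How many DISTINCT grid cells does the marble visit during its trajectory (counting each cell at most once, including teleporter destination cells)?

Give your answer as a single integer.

Step 1: enter (2,8), '.' pass, move left to (2,7)
Step 2: enter (2,7), '.' pass, move left to (2,6)
Step 3: enter (2,6), '.' pass, move left to (2,5)
Step 4: enter (2,5), '.' pass, move left to (2,4)
Step 5: enter (2,4), '.' pass, move left to (2,3)
Step 6: enter (2,3), '.' pass, move left to (2,2)
Step 7: enter (2,2), '.' pass, move left to (2,1)
Step 8: enter (2,1), '.' pass, move left to (2,0)
Step 9: enter (2,0), '.' pass, move left to (2,-1)
Step 10: at (2,-1) — EXIT via left edge, pos 2
Distinct cells visited: 9 (path length 9)

Answer: 9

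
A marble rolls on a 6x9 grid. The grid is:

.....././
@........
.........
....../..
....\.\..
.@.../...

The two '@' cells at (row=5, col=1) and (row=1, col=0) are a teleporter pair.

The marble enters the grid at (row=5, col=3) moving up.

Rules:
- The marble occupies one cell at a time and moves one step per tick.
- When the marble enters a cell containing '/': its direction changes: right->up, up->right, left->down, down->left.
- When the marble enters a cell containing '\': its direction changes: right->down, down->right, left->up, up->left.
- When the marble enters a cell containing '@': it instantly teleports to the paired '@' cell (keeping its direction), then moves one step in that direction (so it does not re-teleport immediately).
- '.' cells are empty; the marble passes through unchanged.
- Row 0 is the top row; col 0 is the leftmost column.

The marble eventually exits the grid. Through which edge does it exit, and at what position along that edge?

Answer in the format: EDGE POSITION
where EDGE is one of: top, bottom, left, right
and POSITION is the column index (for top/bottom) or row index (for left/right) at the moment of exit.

Step 1: enter (5,3), '.' pass, move up to (4,3)
Step 2: enter (4,3), '.' pass, move up to (3,3)
Step 3: enter (3,3), '.' pass, move up to (2,3)
Step 4: enter (2,3), '.' pass, move up to (1,3)
Step 5: enter (1,3), '.' pass, move up to (0,3)
Step 6: enter (0,3), '.' pass, move up to (-1,3)
Step 7: at (-1,3) — EXIT via top edge, pos 3

Answer: top 3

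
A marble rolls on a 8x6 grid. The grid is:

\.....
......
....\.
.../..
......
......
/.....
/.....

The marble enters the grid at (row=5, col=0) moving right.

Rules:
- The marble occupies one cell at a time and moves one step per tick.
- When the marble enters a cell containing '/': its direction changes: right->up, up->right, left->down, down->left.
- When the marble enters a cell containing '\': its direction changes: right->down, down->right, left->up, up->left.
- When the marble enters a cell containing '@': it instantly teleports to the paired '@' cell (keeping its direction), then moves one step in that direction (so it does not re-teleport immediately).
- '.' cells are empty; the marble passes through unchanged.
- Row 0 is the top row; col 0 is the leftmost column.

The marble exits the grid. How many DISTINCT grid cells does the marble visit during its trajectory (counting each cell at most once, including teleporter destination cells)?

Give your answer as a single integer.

Step 1: enter (5,0), '.' pass, move right to (5,1)
Step 2: enter (5,1), '.' pass, move right to (5,2)
Step 3: enter (5,2), '.' pass, move right to (5,3)
Step 4: enter (5,3), '.' pass, move right to (5,4)
Step 5: enter (5,4), '.' pass, move right to (5,5)
Step 6: enter (5,5), '.' pass, move right to (5,6)
Step 7: at (5,6) — EXIT via right edge, pos 5
Distinct cells visited: 6 (path length 6)

Answer: 6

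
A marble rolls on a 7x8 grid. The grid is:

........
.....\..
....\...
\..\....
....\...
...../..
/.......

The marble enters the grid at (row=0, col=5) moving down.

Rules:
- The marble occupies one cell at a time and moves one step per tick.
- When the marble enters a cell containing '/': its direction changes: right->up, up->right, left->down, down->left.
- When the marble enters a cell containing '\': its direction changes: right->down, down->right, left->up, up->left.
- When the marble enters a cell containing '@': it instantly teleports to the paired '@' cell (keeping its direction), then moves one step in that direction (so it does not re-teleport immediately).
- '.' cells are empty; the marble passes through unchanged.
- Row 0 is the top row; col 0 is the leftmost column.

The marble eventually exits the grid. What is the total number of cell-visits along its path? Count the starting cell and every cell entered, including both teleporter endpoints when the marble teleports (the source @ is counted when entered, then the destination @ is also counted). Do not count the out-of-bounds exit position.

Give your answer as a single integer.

Step 1: enter (0,5), '.' pass, move down to (1,5)
Step 2: enter (1,5), '\' deflects down->right, move right to (1,6)
Step 3: enter (1,6), '.' pass, move right to (1,7)
Step 4: enter (1,7), '.' pass, move right to (1,8)
Step 5: at (1,8) — EXIT via right edge, pos 1
Path length (cell visits): 4

Answer: 4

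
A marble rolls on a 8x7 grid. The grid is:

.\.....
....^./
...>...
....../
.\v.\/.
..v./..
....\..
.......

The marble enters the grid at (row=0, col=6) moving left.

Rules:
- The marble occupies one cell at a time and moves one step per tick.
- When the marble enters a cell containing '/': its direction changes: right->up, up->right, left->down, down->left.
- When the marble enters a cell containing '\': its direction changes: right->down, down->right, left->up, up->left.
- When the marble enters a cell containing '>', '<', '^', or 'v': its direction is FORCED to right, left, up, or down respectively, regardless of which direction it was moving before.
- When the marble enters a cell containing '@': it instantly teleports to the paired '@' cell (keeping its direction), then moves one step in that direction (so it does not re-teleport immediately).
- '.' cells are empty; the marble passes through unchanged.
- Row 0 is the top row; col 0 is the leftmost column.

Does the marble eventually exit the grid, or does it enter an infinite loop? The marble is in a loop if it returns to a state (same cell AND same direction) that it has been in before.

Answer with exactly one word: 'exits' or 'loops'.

Answer: exits

Derivation:
Step 1: enter (0,6), '.' pass, move left to (0,5)
Step 2: enter (0,5), '.' pass, move left to (0,4)
Step 3: enter (0,4), '.' pass, move left to (0,3)
Step 4: enter (0,3), '.' pass, move left to (0,2)
Step 5: enter (0,2), '.' pass, move left to (0,1)
Step 6: enter (0,1), '\' deflects left->up, move up to (-1,1)
Step 7: at (-1,1) — EXIT via top edge, pos 1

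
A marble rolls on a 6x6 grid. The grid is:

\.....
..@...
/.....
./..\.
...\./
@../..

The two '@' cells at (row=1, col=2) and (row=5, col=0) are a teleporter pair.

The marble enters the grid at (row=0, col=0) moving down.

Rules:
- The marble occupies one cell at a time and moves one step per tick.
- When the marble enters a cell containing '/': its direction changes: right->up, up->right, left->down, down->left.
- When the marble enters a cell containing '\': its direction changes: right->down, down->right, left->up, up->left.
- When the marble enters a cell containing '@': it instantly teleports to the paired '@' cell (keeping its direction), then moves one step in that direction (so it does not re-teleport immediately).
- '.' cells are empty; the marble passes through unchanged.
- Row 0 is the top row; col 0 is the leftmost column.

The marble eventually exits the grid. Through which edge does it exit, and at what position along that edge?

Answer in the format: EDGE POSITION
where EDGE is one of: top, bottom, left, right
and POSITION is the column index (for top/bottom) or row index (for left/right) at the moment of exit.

Step 1: enter (0,0), '\' deflects down->right, move right to (0,1)
Step 2: enter (0,1), '.' pass, move right to (0,2)
Step 3: enter (0,2), '.' pass, move right to (0,3)
Step 4: enter (0,3), '.' pass, move right to (0,4)
Step 5: enter (0,4), '.' pass, move right to (0,5)
Step 6: enter (0,5), '.' pass, move right to (0,6)
Step 7: at (0,6) — EXIT via right edge, pos 0

Answer: right 0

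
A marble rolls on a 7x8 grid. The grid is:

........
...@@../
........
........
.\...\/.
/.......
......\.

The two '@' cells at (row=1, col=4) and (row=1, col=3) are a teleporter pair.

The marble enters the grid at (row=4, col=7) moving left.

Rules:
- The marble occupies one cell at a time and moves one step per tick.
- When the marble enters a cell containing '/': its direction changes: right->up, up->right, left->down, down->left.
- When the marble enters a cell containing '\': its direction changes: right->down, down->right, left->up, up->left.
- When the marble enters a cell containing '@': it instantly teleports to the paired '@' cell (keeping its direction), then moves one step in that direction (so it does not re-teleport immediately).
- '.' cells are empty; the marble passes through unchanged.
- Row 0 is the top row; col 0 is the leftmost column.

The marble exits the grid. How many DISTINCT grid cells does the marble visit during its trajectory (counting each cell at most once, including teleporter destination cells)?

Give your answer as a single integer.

Step 1: enter (4,7), '.' pass, move left to (4,6)
Step 2: enter (4,6), '/' deflects left->down, move down to (5,6)
Step 3: enter (5,6), '.' pass, move down to (6,6)
Step 4: enter (6,6), '\' deflects down->right, move right to (6,7)
Step 5: enter (6,7), '.' pass, move right to (6,8)
Step 6: at (6,8) — EXIT via right edge, pos 6
Distinct cells visited: 5 (path length 5)

Answer: 5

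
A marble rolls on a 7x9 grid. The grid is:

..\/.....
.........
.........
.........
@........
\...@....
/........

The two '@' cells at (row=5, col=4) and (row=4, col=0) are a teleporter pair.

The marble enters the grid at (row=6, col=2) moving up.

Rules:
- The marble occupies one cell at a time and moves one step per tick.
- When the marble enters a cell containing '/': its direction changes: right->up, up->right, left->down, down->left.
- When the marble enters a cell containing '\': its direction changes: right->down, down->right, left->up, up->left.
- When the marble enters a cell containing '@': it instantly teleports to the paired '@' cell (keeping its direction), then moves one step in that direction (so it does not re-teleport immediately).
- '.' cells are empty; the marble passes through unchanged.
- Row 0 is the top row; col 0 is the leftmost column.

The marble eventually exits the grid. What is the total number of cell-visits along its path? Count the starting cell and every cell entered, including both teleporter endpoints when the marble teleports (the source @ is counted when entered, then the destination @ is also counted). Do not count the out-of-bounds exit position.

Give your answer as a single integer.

Step 1: enter (6,2), '.' pass, move up to (5,2)
Step 2: enter (5,2), '.' pass, move up to (4,2)
Step 3: enter (4,2), '.' pass, move up to (3,2)
Step 4: enter (3,2), '.' pass, move up to (2,2)
Step 5: enter (2,2), '.' pass, move up to (1,2)
Step 6: enter (1,2), '.' pass, move up to (0,2)
Step 7: enter (0,2), '\' deflects up->left, move left to (0,1)
Step 8: enter (0,1), '.' pass, move left to (0,0)
Step 9: enter (0,0), '.' pass, move left to (0,-1)
Step 10: at (0,-1) — EXIT via left edge, pos 0
Path length (cell visits): 9

Answer: 9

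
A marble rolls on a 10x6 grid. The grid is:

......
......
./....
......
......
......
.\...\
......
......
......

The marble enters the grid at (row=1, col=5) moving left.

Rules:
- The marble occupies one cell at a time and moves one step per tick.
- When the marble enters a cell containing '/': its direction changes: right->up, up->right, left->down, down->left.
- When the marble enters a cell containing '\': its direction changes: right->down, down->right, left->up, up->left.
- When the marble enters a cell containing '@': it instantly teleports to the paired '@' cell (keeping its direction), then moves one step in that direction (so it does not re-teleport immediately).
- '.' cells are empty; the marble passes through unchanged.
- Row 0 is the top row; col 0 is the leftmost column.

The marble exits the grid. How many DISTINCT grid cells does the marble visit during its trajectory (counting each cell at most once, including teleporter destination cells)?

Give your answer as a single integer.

Step 1: enter (1,5), '.' pass, move left to (1,4)
Step 2: enter (1,4), '.' pass, move left to (1,3)
Step 3: enter (1,3), '.' pass, move left to (1,2)
Step 4: enter (1,2), '.' pass, move left to (1,1)
Step 5: enter (1,1), '.' pass, move left to (1,0)
Step 6: enter (1,0), '.' pass, move left to (1,-1)
Step 7: at (1,-1) — EXIT via left edge, pos 1
Distinct cells visited: 6 (path length 6)

Answer: 6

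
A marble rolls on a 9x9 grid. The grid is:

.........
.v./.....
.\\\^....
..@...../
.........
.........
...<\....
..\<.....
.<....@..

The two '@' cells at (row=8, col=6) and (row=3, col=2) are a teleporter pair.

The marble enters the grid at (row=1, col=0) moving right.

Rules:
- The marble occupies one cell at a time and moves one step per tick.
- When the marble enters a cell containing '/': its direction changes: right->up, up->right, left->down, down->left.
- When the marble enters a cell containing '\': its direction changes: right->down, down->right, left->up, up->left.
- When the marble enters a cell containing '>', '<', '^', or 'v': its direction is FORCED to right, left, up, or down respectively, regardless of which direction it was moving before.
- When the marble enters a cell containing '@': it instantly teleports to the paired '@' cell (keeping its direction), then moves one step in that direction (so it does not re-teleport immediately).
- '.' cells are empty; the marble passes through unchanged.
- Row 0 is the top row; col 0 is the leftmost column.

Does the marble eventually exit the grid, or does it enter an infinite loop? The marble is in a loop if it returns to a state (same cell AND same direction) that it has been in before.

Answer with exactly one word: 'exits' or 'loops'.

Answer: exits

Derivation:
Step 1: enter (1,0), '.' pass, move right to (1,1)
Step 2: enter (1,1), 'v' forces right->down, move down to (2,1)
Step 3: enter (2,1), '\' deflects down->right, move right to (2,2)
Step 4: enter (2,2), '\' deflects right->down, move down to (3,2)
Step 5: enter (3,2), '@' teleport (3,2)->(8,6), also enter (8,6), move down to (9,6)
Step 6: at (9,6) — EXIT via bottom edge, pos 6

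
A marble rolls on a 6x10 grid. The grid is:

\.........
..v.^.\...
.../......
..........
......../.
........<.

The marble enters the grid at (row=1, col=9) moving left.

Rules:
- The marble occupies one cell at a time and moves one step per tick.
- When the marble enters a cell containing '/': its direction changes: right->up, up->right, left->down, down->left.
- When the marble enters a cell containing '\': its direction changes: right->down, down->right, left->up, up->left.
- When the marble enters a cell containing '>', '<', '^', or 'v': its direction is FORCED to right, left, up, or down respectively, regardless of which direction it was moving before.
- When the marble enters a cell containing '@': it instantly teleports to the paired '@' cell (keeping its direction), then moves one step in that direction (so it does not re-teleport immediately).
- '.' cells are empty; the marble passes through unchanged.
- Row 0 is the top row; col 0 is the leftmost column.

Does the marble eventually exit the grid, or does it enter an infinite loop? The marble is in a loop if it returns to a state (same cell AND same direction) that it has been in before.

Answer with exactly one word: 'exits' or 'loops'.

Step 1: enter (1,9), '.' pass, move left to (1,8)
Step 2: enter (1,8), '.' pass, move left to (1,7)
Step 3: enter (1,7), '.' pass, move left to (1,6)
Step 4: enter (1,6), '\' deflects left->up, move up to (0,6)
Step 5: enter (0,6), '.' pass, move up to (-1,6)
Step 6: at (-1,6) — EXIT via top edge, pos 6

Answer: exits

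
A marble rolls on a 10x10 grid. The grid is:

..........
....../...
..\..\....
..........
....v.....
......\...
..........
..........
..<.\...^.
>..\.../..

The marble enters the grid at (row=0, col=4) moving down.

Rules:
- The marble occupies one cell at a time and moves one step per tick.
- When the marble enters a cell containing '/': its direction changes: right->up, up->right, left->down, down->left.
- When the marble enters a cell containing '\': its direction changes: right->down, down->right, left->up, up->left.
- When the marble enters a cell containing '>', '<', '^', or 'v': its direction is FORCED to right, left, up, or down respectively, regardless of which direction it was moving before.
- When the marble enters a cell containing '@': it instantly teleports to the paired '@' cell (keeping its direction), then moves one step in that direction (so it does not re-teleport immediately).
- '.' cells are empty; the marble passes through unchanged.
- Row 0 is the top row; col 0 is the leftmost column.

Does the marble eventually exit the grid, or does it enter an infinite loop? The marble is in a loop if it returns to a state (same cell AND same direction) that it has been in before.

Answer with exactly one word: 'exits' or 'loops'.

Answer: exits

Derivation:
Step 1: enter (0,4), '.' pass, move down to (1,4)
Step 2: enter (1,4), '.' pass, move down to (2,4)
Step 3: enter (2,4), '.' pass, move down to (3,4)
Step 4: enter (3,4), '.' pass, move down to (4,4)
Step 5: enter (4,4), 'v' forces down->down, move down to (5,4)
Step 6: enter (5,4), '.' pass, move down to (6,4)
Step 7: enter (6,4), '.' pass, move down to (7,4)
Step 8: enter (7,4), '.' pass, move down to (8,4)
Step 9: enter (8,4), '\' deflects down->right, move right to (8,5)
Step 10: enter (8,5), '.' pass, move right to (8,6)
Step 11: enter (8,6), '.' pass, move right to (8,7)
Step 12: enter (8,7), '.' pass, move right to (8,8)
Step 13: enter (8,8), '^' forces right->up, move up to (7,8)
Step 14: enter (7,8), '.' pass, move up to (6,8)
Step 15: enter (6,8), '.' pass, move up to (5,8)
Step 16: enter (5,8), '.' pass, move up to (4,8)
Step 17: enter (4,8), '.' pass, move up to (3,8)
Step 18: enter (3,8), '.' pass, move up to (2,8)
Step 19: enter (2,8), '.' pass, move up to (1,8)
Step 20: enter (1,8), '.' pass, move up to (0,8)
Step 21: enter (0,8), '.' pass, move up to (-1,8)
Step 22: at (-1,8) — EXIT via top edge, pos 8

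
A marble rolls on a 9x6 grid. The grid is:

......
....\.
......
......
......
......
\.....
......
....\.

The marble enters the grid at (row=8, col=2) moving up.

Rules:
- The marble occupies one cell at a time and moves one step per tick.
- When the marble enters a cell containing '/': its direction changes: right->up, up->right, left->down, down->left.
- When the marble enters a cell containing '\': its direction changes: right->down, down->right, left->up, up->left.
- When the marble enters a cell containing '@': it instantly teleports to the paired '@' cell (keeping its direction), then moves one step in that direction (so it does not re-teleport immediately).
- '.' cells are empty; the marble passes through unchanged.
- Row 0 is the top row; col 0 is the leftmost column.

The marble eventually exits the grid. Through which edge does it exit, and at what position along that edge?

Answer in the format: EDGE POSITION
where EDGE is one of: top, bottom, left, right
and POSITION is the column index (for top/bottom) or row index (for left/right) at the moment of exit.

Step 1: enter (8,2), '.' pass, move up to (7,2)
Step 2: enter (7,2), '.' pass, move up to (6,2)
Step 3: enter (6,2), '.' pass, move up to (5,2)
Step 4: enter (5,2), '.' pass, move up to (4,2)
Step 5: enter (4,2), '.' pass, move up to (3,2)
Step 6: enter (3,2), '.' pass, move up to (2,2)
Step 7: enter (2,2), '.' pass, move up to (1,2)
Step 8: enter (1,2), '.' pass, move up to (0,2)
Step 9: enter (0,2), '.' pass, move up to (-1,2)
Step 10: at (-1,2) — EXIT via top edge, pos 2

Answer: top 2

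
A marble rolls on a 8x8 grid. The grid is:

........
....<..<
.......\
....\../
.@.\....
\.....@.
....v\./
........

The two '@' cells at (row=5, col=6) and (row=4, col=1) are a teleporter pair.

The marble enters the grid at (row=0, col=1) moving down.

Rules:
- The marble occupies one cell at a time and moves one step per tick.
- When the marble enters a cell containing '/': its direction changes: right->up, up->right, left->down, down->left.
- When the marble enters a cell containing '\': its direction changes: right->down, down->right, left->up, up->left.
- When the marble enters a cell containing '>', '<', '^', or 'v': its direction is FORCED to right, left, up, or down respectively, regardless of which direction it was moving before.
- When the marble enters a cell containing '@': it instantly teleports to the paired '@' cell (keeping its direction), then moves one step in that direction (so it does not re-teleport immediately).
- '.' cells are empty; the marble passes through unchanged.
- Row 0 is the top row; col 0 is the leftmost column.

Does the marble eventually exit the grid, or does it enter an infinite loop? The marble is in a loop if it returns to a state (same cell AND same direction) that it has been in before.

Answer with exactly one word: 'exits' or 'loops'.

Step 1: enter (0,1), '.' pass, move down to (1,1)
Step 2: enter (1,1), '.' pass, move down to (2,1)
Step 3: enter (2,1), '.' pass, move down to (3,1)
Step 4: enter (3,1), '.' pass, move down to (4,1)
Step 5: enter (4,1), '@' teleport (4,1)->(5,6), also enter (5,6), move down to (6,6)
Step 6: enter (6,6), '.' pass, move down to (7,6)
Step 7: enter (7,6), '.' pass, move down to (8,6)
Step 8: at (8,6) — EXIT via bottom edge, pos 6

Answer: exits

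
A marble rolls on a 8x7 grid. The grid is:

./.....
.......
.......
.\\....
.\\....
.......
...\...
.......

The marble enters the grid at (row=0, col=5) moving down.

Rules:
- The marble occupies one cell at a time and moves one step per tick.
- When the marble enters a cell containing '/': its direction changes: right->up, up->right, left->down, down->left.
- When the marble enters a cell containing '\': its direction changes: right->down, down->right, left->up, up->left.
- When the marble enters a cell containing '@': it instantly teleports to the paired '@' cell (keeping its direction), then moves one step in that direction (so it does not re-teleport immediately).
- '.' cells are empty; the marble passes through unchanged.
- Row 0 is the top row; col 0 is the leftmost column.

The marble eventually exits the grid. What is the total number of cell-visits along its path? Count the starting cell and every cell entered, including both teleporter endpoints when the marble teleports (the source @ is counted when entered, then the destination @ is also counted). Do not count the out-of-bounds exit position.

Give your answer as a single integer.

Step 1: enter (0,5), '.' pass, move down to (1,5)
Step 2: enter (1,5), '.' pass, move down to (2,5)
Step 3: enter (2,5), '.' pass, move down to (3,5)
Step 4: enter (3,5), '.' pass, move down to (4,5)
Step 5: enter (4,5), '.' pass, move down to (5,5)
Step 6: enter (5,5), '.' pass, move down to (6,5)
Step 7: enter (6,5), '.' pass, move down to (7,5)
Step 8: enter (7,5), '.' pass, move down to (8,5)
Step 9: at (8,5) — EXIT via bottom edge, pos 5
Path length (cell visits): 8

Answer: 8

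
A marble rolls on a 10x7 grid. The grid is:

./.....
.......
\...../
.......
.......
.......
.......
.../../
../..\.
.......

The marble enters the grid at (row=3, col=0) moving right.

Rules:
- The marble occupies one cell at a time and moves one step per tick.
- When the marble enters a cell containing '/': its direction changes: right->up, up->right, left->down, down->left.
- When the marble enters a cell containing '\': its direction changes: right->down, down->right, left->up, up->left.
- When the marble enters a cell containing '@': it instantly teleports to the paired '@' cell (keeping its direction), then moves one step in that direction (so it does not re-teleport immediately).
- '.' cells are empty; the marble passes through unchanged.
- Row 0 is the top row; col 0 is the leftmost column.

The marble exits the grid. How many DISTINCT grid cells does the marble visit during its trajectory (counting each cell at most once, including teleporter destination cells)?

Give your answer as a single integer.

Step 1: enter (3,0), '.' pass, move right to (3,1)
Step 2: enter (3,1), '.' pass, move right to (3,2)
Step 3: enter (3,2), '.' pass, move right to (3,3)
Step 4: enter (3,3), '.' pass, move right to (3,4)
Step 5: enter (3,4), '.' pass, move right to (3,5)
Step 6: enter (3,5), '.' pass, move right to (3,6)
Step 7: enter (3,6), '.' pass, move right to (3,7)
Step 8: at (3,7) — EXIT via right edge, pos 3
Distinct cells visited: 7 (path length 7)

Answer: 7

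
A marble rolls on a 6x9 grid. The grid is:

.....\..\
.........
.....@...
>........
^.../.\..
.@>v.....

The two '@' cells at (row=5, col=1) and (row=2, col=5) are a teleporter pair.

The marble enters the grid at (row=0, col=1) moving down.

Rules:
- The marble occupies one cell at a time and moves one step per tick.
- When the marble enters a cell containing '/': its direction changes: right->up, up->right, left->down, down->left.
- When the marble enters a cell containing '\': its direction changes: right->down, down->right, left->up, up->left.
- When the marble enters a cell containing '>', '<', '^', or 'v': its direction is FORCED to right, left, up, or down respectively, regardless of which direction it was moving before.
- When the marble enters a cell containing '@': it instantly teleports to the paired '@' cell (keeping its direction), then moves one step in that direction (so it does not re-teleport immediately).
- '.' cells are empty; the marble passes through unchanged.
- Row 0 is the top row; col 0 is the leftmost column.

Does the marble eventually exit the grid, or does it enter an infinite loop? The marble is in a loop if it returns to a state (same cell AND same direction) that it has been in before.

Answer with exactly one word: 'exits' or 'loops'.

Answer: exits

Derivation:
Step 1: enter (0,1), '.' pass, move down to (1,1)
Step 2: enter (1,1), '.' pass, move down to (2,1)
Step 3: enter (2,1), '.' pass, move down to (3,1)
Step 4: enter (3,1), '.' pass, move down to (4,1)
Step 5: enter (4,1), '.' pass, move down to (5,1)
Step 6: enter (5,1), '@' teleport (5,1)->(2,5), also enter (2,5), move down to (3,5)
Step 7: enter (3,5), '.' pass, move down to (4,5)
Step 8: enter (4,5), '.' pass, move down to (5,5)
Step 9: enter (5,5), '.' pass, move down to (6,5)
Step 10: at (6,5) — EXIT via bottom edge, pos 5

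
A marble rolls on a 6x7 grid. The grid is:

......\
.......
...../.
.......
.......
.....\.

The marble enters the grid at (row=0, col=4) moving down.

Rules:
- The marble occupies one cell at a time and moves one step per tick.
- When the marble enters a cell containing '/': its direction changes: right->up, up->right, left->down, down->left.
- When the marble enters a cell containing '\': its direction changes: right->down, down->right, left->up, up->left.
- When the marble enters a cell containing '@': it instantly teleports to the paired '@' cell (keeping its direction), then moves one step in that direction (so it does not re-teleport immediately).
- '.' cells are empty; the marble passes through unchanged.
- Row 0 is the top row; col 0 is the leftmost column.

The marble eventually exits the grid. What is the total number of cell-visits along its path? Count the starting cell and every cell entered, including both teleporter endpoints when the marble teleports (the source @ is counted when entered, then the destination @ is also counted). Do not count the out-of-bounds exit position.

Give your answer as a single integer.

Step 1: enter (0,4), '.' pass, move down to (1,4)
Step 2: enter (1,4), '.' pass, move down to (2,4)
Step 3: enter (2,4), '.' pass, move down to (3,4)
Step 4: enter (3,4), '.' pass, move down to (4,4)
Step 5: enter (4,4), '.' pass, move down to (5,4)
Step 6: enter (5,4), '.' pass, move down to (6,4)
Step 7: at (6,4) — EXIT via bottom edge, pos 4
Path length (cell visits): 6

Answer: 6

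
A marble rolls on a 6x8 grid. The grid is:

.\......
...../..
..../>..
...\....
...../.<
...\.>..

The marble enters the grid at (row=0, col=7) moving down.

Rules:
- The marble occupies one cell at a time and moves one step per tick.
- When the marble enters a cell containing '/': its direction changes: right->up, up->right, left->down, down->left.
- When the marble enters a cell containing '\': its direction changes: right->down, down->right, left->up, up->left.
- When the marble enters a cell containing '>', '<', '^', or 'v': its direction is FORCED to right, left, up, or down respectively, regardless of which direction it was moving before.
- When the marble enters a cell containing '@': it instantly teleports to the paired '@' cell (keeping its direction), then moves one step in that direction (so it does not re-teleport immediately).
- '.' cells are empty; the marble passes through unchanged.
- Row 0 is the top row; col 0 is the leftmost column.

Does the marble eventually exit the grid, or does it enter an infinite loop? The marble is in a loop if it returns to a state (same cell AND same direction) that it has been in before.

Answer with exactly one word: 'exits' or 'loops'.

Answer: exits

Derivation:
Step 1: enter (0,7), '.' pass, move down to (1,7)
Step 2: enter (1,7), '.' pass, move down to (2,7)
Step 3: enter (2,7), '.' pass, move down to (3,7)
Step 4: enter (3,7), '.' pass, move down to (4,7)
Step 5: enter (4,7), '<' forces down->left, move left to (4,6)
Step 6: enter (4,6), '.' pass, move left to (4,5)
Step 7: enter (4,5), '/' deflects left->down, move down to (5,5)
Step 8: enter (5,5), '>' forces down->right, move right to (5,6)
Step 9: enter (5,6), '.' pass, move right to (5,7)
Step 10: enter (5,7), '.' pass, move right to (5,8)
Step 11: at (5,8) — EXIT via right edge, pos 5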